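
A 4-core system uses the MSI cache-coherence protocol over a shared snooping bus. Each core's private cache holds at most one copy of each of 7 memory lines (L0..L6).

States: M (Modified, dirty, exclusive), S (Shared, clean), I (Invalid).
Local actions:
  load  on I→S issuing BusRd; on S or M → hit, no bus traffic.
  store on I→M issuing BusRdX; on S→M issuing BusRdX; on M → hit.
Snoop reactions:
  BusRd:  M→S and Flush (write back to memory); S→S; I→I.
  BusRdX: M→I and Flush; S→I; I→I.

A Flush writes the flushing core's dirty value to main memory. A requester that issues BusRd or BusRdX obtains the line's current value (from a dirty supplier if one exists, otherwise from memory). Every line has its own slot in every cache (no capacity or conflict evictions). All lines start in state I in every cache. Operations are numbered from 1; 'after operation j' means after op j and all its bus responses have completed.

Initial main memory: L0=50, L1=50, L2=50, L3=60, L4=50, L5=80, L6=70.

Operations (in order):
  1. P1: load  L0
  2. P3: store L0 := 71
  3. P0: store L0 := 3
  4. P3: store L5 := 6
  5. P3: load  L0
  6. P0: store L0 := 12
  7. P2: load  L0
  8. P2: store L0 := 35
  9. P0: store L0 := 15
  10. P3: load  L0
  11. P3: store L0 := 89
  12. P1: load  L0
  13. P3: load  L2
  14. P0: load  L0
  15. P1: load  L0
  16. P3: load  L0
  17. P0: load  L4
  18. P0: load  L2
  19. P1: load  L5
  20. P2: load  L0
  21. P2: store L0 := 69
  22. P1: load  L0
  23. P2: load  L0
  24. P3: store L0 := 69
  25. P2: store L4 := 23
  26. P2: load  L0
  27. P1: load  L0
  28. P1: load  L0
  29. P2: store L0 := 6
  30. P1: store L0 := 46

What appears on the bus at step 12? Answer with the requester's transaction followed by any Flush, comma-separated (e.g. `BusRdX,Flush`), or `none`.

bus = BusRd,Flush

[1] P1: load  L0 | P0:I, P1:S(50), P2:I, P3:I | bus: BusRd
[2] P3: store L0 := 71 | P0:I, P1:I, P2:I, P3:M(71) | bus: BusRdX
[3] P0: store L0 := 3 | P0:M(3), P1:I, P2:I, P3:I | bus: BusRdX,Flush
[4] P3: store L5 := 6 | P0:I, P1:I, P2:I, P3:M(6) | bus: BusRdX
[5] P3: load  L0 | P0:S(3), P1:I, P2:I, P3:S(3) | bus: BusRd,Flush
[6] P0: store L0 := 12 | P0:M(12), P1:I, P2:I, P3:I | bus: BusRdX
[7] P2: load  L0 | P0:S(12), P1:I, P2:S(12), P3:I | bus: BusRd,Flush
[8] P2: store L0 := 35 | P0:I, P1:I, P2:M(35), P3:I | bus: BusRdX
[9] P0: store L0 := 15 | P0:M(15), P1:I, P2:I, P3:I | bus: BusRdX,Flush
[10] P3: load  L0 | P0:S(15), P1:I, P2:I, P3:S(15) | bus: BusRd,Flush
[11] P3: store L0 := 89 | P0:I, P1:I, P2:I, P3:M(89) | bus: BusRdX
[12] P1: load  L0 | P0:I, P1:S(89), P2:I, P3:S(89) | bus: BusRd,Flush
[13] P3: load  L2 | P0:I, P1:I, P2:I, P3:S(50) | bus: BusRd
[14] P0: load  L0 | P0:S(89), P1:S(89), P2:I, P3:S(89) | bus: BusRd
[15] P1: load  L0 | P0:S(89), P1:S(89), P2:I, P3:S(89) | bus: none
[16] P3: load  L0 | P0:S(89), P1:S(89), P2:I, P3:S(89) | bus: none
[17] P0: load  L4 | P0:S(50), P1:I, P2:I, P3:I | bus: BusRd
[18] P0: load  L2 | P0:S(50), P1:I, P2:I, P3:S(50) | bus: BusRd
[19] P1: load  L5 | P0:I, P1:S(6), P2:I, P3:S(6) | bus: BusRd,Flush
[20] P2: load  L0 | P0:S(89), P1:S(89), P2:S(89), P3:S(89) | bus: BusRd
[21] P2: store L0 := 69 | P0:I, P1:I, P2:M(69), P3:I | bus: BusRdX
[22] P1: load  L0 | P0:I, P1:S(69), P2:S(69), P3:I | bus: BusRd,Flush
[23] P2: load  L0 | P0:I, P1:S(69), P2:S(69), P3:I | bus: none
[24] P3: store L0 := 69 | P0:I, P1:I, P2:I, P3:M(69) | bus: BusRdX
[25] P2: store L4 := 23 | P0:I, P1:I, P2:M(23), P3:I | bus: BusRdX
[26] P2: load  L0 | P0:I, P1:I, P2:S(69), P3:S(69) | bus: BusRd,Flush
[27] P1: load  L0 | P0:I, P1:S(69), P2:S(69), P3:S(69) | bus: BusRd
[28] P1: load  L0 | P0:I, P1:S(69), P2:S(69), P3:S(69) | bus: none
[29] P2: store L0 := 6 | P0:I, P1:I, P2:M(6), P3:I | bus: BusRdX
[30] P1: store L0 := 46 | P0:I, P1:M(46), P2:I, P3:I | bus: BusRdX,Flush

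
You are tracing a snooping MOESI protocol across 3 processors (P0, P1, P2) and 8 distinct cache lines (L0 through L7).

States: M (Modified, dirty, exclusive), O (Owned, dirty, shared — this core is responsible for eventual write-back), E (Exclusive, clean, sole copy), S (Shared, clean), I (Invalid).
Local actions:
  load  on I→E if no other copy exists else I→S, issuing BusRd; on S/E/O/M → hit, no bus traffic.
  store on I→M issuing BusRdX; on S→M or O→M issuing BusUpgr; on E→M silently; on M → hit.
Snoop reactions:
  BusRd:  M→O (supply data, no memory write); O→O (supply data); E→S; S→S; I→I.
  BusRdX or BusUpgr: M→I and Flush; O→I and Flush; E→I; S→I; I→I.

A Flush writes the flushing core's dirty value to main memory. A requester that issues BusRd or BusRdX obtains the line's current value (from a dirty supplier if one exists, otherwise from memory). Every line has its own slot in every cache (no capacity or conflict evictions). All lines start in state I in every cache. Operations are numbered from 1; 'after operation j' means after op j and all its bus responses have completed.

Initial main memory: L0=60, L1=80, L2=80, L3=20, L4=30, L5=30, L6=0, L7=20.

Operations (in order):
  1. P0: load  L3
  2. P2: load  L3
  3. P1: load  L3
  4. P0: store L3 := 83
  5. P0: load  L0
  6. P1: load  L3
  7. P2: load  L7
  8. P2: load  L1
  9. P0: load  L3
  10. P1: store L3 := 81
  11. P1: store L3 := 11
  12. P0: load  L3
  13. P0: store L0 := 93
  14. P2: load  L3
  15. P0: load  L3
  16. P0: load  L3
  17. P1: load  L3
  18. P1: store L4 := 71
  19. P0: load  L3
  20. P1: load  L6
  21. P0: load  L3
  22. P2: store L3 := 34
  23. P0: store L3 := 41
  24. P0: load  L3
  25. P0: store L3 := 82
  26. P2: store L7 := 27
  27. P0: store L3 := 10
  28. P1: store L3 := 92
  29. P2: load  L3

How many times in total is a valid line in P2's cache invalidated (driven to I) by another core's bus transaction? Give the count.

[1] P0: load  L3 | P0:E(20), P1:I, P2:I | bus: BusRd
[2] P2: load  L3 | P0:S(20), P1:I, P2:S(20) | bus: BusRd
[3] P1: load  L3 | P0:S(20), P1:S(20), P2:S(20) | bus: BusRd
[4] P0: store L3 := 83 | P0:M(83), P1:I, P2:I | bus: BusUpgr
[5] P0: load  L0 | P0:E(60), P1:I, P2:I | bus: BusRd
[6] P1: load  L3 | P0:O(83), P1:S(83), P2:I | bus: BusRd
[7] P2: load  L7 | P0:I, P1:I, P2:E(20) | bus: BusRd
[8] P2: load  L1 | P0:I, P1:I, P2:E(80) | bus: BusRd
[9] P0: load  L3 | P0:O(83), P1:S(83), P2:I | bus: none
[10] P1: store L3 := 81 | P0:I, P1:M(81), P2:I | bus: BusUpgr,Flush
[11] P1: store L3 := 11 | P0:I, P1:M(11), P2:I | bus: none
[12] P0: load  L3 | P0:S(11), P1:O(11), P2:I | bus: BusRd
[13] P0: store L0 := 93 | P0:M(93), P1:I, P2:I | bus: none
[14] P2: load  L3 | P0:S(11), P1:O(11), P2:S(11) | bus: BusRd
[15] P0: load  L3 | P0:S(11), P1:O(11), P2:S(11) | bus: none
[16] P0: load  L3 | P0:S(11), P1:O(11), P2:S(11) | bus: none
[17] P1: load  L3 | P0:S(11), P1:O(11), P2:S(11) | bus: none
[18] P1: store L4 := 71 | P0:I, P1:M(71), P2:I | bus: BusRdX
[19] P0: load  L3 | P0:S(11), P1:O(11), P2:S(11) | bus: none
[20] P1: load  L6 | P0:I, P1:E(0), P2:I | bus: BusRd
[21] P0: load  L3 | P0:S(11), P1:O(11), P2:S(11) | bus: none
[22] P2: store L3 := 34 | P0:I, P1:I, P2:M(34) | bus: BusUpgr,Flush
[23] P0: store L3 := 41 | P0:M(41), P1:I, P2:I | bus: BusRdX,Flush
[24] P0: load  L3 | P0:M(41), P1:I, P2:I | bus: none
[25] P0: store L3 := 82 | P0:M(82), P1:I, P2:I | bus: none
[26] P2: store L7 := 27 | P0:I, P1:I, P2:M(27) | bus: none
[27] P0: store L3 := 10 | P0:M(10), P1:I, P2:I | bus: none
[28] P1: store L3 := 92 | P0:I, P1:M(92), P2:I | bus: BusRdX,Flush
[29] P2: load  L3 | P0:I, P1:O(92), P2:S(92) | bus: BusRd

invalidations = 2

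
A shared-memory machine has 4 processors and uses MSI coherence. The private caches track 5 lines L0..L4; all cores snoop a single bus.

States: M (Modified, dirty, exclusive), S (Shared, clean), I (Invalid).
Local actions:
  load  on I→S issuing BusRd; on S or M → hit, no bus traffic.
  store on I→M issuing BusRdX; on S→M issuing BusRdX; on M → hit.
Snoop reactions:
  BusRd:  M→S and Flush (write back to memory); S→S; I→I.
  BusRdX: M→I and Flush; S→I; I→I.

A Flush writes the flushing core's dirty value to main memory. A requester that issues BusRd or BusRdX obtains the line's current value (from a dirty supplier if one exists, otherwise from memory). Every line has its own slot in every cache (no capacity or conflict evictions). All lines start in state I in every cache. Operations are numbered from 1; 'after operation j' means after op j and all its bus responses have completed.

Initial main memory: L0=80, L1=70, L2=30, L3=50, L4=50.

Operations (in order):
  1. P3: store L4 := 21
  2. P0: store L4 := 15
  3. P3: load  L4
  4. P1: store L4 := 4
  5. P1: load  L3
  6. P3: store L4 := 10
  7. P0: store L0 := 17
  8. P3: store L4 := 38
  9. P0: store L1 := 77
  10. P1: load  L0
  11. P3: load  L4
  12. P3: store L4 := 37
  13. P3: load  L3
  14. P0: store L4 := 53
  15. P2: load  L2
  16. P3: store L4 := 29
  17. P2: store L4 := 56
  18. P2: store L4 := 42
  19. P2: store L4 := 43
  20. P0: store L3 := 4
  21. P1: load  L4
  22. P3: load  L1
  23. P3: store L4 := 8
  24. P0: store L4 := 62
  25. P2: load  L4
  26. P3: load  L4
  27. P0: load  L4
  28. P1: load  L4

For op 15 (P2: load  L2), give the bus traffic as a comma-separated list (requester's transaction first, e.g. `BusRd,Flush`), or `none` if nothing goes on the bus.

1. P3: store L4 := 21  bus=[BusRdX]  L4: P0=I P1=I P2=I P3=M  mem[L4]=50
2. P0: store L4 := 15  bus=[BusRdX,Flush]  L4: P0=M P1=I P2=I P3=I  mem[L4]=21
3. P3: load  L4  bus=[BusRd,Flush]  L4: P0=S P1=I P2=I P3=S  mem[L4]=15
4. P1: store L4 := 4  bus=[BusRdX]  L4: P0=I P1=M P2=I P3=I  mem[L4]=15
5. P1: load  L3  bus=[BusRd]  L3: P0=I P1=S P2=I P3=I  mem[L3]=50
6. P3: store L4 := 10  bus=[BusRdX,Flush]  L4: P0=I P1=I P2=I P3=M  mem[L4]=4
7. P0: store L0 := 17  bus=[BusRdX]  L0: P0=M P1=I P2=I P3=I  mem[L0]=80
8. P3: store L4 := 38  bus=[-]  L4: P0=I P1=I P2=I P3=M  mem[L4]=4
9. P0: store L1 := 77  bus=[BusRdX]  L1: P0=M P1=I P2=I P3=I  mem[L1]=70
10. P1: load  L0  bus=[BusRd,Flush]  L0: P0=S P1=S P2=I P3=I  mem[L0]=17
11. P3: load  L4  bus=[-]  L4: P0=I P1=I P2=I P3=M  mem[L4]=4
12. P3: store L4 := 37  bus=[-]  L4: P0=I P1=I P2=I P3=M  mem[L4]=4
13. P3: load  L3  bus=[BusRd]  L3: P0=I P1=S P2=I P3=S  mem[L3]=50
14. P0: store L4 := 53  bus=[BusRdX,Flush]  L4: P0=M P1=I P2=I P3=I  mem[L4]=37
15. P2: load  L2  bus=[BusRd]  L2: P0=I P1=I P2=S P3=I  mem[L2]=30
16. P3: store L4 := 29  bus=[BusRdX,Flush]  L4: P0=I P1=I P2=I P3=M  mem[L4]=53
17. P2: store L4 := 56  bus=[BusRdX,Flush]  L4: P0=I P1=I P2=M P3=I  mem[L4]=29
18. P2: store L4 := 42  bus=[-]  L4: P0=I P1=I P2=M P3=I  mem[L4]=29
19. P2: store L4 := 43  bus=[-]  L4: P0=I P1=I P2=M P3=I  mem[L4]=29
20. P0: store L3 := 4  bus=[BusRdX]  L3: P0=M P1=I P2=I P3=I  mem[L3]=50
21. P1: load  L4  bus=[BusRd,Flush]  L4: P0=I P1=S P2=S P3=I  mem[L4]=43
22. P3: load  L1  bus=[BusRd,Flush]  L1: P0=S P1=I P2=I P3=S  mem[L1]=77
23. P3: store L4 := 8  bus=[BusRdX]  L4: P0=I P1=I P2=I P3=M  mem[L4]=43
24. P0: store L4 := 62  bus=[BusRdX,Flush]  L4: P0=M P1=I P2=I P3=I  mem[L4]=8
25. P2: load  L4  bus=[BusRd,Flush]  L4: P0=S P1=I P2=S P3=I  mem[L4]=62
26. P3: load  L4  bus=[BusRd]  L4: P0=S P1=I P2=S P3=S  mem[L4]=62
27. P0: load  L4  bus=[-]  L4: P0=S P1=I P2=S P3=S  mem[L4]=62
28. P1: load  L4  bus=[BusRd]  L4: P0=S P1=S P2=S P3=S  mem[L4]=62

bus = BusRd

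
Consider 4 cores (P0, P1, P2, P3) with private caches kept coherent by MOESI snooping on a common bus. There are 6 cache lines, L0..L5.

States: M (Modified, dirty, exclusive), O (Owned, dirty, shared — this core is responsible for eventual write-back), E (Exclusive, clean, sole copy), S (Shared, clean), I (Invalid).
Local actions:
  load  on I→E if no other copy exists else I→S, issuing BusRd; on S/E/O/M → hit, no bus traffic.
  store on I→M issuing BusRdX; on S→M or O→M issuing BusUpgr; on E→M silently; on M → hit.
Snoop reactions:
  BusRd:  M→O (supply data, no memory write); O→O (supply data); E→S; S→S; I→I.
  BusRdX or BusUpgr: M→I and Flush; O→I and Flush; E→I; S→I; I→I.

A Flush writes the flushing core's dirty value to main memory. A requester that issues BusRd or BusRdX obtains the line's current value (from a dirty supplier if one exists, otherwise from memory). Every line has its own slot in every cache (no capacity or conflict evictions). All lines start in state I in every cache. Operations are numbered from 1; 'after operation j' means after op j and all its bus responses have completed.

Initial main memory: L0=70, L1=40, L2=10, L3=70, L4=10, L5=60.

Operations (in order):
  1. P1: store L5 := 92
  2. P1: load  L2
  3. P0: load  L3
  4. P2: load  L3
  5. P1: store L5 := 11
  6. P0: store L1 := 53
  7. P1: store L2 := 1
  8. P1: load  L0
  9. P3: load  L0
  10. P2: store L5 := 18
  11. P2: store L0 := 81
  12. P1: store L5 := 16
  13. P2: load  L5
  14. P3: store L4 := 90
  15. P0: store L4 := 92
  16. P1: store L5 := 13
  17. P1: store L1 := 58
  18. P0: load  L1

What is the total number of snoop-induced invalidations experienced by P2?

  op1 P1: store L5 := 92 → I/M/I/I on L5; bus BusRdX; mem=60
  op2 P1: load  L2 → I/E/I/I on L2; bus BusRd; mem=10
  op3 P0: load  L3 → E/I/I/I on L3; bus BusRd; mem=70
  op4 P2: load  L3 → S/I/S/I on L3; bus BusRd; mem=70
  op5 P1: store L5 := 11 → I/M/I/I on L5; bus (none); mem=60
  op6 P0: store L1 := 53 → M/I/I/I on L1; bus BusRdX; mem=40
  op7 P1: store L2 := 1 → I/M/I/I on L2; bus (none); mem=10
  op8 P1: load  L0 → I/E/I/I on L0; bus BusRd; mem=70
  op9 P3: load  L0 → I/S/I/S on L0; bus BusRd; mem=70
  op10 P2: store L5 := 18 → I/I/M/I on L5; bus BusRdX Flush; mem=11
  op11 P2: store L0 := 81 → I/I/M/I on L0; bus BusRdX; mem=70
  op12 P1: store L5 := 16 → I/M/I/I on L5; bus BusRdX Flush; mem=18
  op13 P2: load  L5 → I/O/S/I on L5; bus BusRd; mem=18
  op14 P3: store L4 := 90 → I/I/I/M on L4; bus BusRdX; mem=10
  op15 P0: store L4 := 92 → M/I/I/I on L4; bus BusRdX Flush; mem=90
  op16 P1: store L5 := 13 → I/M/I/I on L5; bus BusUpgr; mem=18
  op17 P1: store L1 := 58 → I/M/I/I on L1; bus BusRdX Flush; mem=53
  op18 P0: load  L1 → S/O/I/I on L1; bus BusRd; mem=53

invalidations = 2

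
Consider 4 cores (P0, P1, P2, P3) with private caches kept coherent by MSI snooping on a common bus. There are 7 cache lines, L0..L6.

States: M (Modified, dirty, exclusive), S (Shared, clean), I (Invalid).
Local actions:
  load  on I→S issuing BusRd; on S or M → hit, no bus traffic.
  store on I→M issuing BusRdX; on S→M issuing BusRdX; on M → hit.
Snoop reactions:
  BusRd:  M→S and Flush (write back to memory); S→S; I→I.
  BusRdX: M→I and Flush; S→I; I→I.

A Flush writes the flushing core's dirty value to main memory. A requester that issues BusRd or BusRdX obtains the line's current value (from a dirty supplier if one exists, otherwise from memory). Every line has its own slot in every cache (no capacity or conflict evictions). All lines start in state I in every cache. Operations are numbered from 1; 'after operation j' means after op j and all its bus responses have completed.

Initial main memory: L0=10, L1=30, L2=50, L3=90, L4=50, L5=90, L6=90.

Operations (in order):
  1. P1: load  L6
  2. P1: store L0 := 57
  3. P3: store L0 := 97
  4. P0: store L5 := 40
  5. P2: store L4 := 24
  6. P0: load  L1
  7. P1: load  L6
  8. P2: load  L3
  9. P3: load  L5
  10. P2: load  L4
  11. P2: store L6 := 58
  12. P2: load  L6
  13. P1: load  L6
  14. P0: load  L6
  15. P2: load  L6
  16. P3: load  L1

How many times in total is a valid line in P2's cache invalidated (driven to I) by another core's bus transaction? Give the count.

invalidations = 0

step 1: P1: load  L6  ⟶  ISII  (L6)  txn=BusRd  M[L6]=90
step 2: P1: store L0 := 57  ⟶  IMII  (L0)  txn=BusRdX  M[L0]=10
step 3: P3: store L0 := 97  ⟶  IIIM  (L0)  txn=BusRdX+Flush  M[L0]=57
step 4: P0: store L5 := 40  ⟶  MIII  (L5)  txn=BusRdX  M[L5]=90
step 5: P2: store L4 := 24  ⟶  IIMI  (L4)  txn=BusRdX  M[L4]=50
step 6: P0: load  L1  ⟶  SIII  (L1)  txn=BusRd  M[L1]=30
step 7: P1: load  L6  ⟶  ISII  (L6)  txn=∅  M[L6]=90
step 8: P2: load  L3  ⟶  IISI  (L3)  txn=BusRd  M[L3]=90
step 9: P3: load  L5  ⟶  SIIS  (L5)  txn=BusRd+Flush  M[L5]=40
step 10: P2: load  L4  ⟶  IIMI  (L4)  txn=∅  M[L4]=50
step 11: P2: store L6 := 58  ⟶  IIMI  (L6)  txn=BusRdX  M[L6]=90
step 12: P2: load  L6  ⟶  IIMI  (L6)  txn=∅  M[L6]=90
step 13: P1: load  L6  ⟶  ISSI  (L6)  txn=BusRd+Flush  M[L6]=58
step 14: P0: load  L6  ⟶  SSSI  (L6)  txn=BusRd  M[L6]=58
step 15: P2: load  L6  ⟶  SSSI  (L6)  txn=∅  M[L6]=58
step 16: P3: load  L1  ⟶  SIIS  (L1)  txn=BusRd  M[L1]=30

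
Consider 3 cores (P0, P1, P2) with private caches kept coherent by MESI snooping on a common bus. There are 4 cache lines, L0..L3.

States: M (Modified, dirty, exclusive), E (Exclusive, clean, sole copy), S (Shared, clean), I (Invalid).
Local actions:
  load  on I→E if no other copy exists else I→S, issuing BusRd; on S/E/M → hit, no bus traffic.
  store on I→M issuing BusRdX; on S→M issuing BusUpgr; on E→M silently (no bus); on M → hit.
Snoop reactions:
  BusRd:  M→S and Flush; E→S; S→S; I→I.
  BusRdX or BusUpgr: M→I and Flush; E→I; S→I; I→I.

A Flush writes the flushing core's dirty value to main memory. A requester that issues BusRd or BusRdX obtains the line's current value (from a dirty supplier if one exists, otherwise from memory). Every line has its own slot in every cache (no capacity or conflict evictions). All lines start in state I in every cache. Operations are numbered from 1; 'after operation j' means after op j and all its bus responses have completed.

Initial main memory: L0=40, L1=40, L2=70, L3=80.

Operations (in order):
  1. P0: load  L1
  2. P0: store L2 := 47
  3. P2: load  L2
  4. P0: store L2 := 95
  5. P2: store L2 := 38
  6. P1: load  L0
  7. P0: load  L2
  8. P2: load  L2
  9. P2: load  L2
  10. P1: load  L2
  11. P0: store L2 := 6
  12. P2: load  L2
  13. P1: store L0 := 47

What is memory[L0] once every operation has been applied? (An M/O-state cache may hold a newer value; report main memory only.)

memory[L0] = 40

1. P0: load  L1  bus=[BusRd]  L1: P0=E P1=I P2=I  mem[L1]=40
2. P0: store L2 := 47  bus=[BusRdX]  L2: P0=M P1=I P2=I  mem[L2]=70
3. P2: load  L2  bus=[BusRd,Flush]  L2: P0=S P1=I P2=S  mem[L2]=47
4. P0: store L2 := 95  bus=[BusUpgr]  L2: P0=M P1=I P2=I  mem[L2]=47
5. P2: store L2 := 38  bus=[BusRdX,Flush]  L2: P0=I P1=I P2=M  mem[L2]=95
6. P1: load  L0  bus=[BusRd]  L0: P0=I P1=E P2=I  mem[L0]=40
7. P0: load  L2  bus=[BusRd,Flush]  L2: P0=S P1=I P2=S  mem[L2]=38
8. P2: load  L2  bus=[-]  L2: P0=S P1=I P2=S  mem[L2]=38
9. P2: load  L2  bus=[-]  L2: P0=S P1=I P2=S  mem[L2]=38
10. P1: load  L2  bus=[BusRd]  L2: P0=S P1=S P2=S  mem[L2]=38
11. P0: store L2 := 6  bus=[BusUpgr]  L2: P0=M P1=I P2=I  mem[L2]=38
12. P2: load  L2  bus=[BusRd,Flush]  L2: P0=S P1=I P2=S  mem[L2]=6
13. P1: store L0 := 47  bus=[-]  L0: P0=I P1=M P2=I  mem[L0]=40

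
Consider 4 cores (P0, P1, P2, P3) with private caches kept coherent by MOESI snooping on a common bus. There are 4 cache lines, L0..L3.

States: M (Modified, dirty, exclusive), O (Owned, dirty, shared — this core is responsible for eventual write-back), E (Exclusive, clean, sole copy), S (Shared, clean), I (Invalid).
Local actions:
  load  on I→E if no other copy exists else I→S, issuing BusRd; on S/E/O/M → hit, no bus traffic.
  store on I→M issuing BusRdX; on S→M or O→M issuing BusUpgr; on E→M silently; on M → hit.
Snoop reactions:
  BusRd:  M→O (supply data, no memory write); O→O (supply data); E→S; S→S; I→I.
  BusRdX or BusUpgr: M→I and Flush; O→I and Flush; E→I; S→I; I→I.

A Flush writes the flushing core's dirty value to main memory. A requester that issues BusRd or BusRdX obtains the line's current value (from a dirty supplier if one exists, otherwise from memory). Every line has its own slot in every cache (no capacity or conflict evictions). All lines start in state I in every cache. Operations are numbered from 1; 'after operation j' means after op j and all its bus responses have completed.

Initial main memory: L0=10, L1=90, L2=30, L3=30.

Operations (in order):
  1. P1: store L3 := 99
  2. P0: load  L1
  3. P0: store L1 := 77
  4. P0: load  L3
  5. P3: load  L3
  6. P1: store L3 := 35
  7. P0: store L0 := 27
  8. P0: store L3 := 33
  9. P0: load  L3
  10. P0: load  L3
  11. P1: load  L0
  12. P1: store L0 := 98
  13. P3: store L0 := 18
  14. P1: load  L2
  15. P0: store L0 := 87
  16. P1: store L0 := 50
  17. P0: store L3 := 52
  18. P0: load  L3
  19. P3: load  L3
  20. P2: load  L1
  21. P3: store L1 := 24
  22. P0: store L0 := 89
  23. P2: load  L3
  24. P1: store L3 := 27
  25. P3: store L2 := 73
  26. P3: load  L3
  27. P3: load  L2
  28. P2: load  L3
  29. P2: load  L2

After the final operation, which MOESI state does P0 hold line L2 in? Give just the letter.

state = I

step 1: P1: store L3 := 99  ⟶  IMII  (L3)  txn=BusRdX  M[L3]=30
step 2: P0: load  L1  ⟶  EIII  (L1)  txn=BusRd  M[L1]=90
step 3: P0: store L1 := 77  ⟶  MIII  (L1)  txn=∅  M[L1]=90
step 4: P0: load  L3  ⟶  SOII  (L3)  txn=BusRd  M[L3]=30
step 5: P3: load  L3  ⟶  SOIS  (L3)  txn=BusRd  M[L3]=30
step 6: P1: store L3 := 35  ⟶  IMII  (L3)  txn=BusUpgr  M[L3]=30
step 7: P0: store L0 := 27  ⟶  MIII  (L0)  txn=BusRdX  M[L0]=10
step 8: P0: store L3 := 33  ⟶  MIII  (L3)  txn=BusRdX+Flush  M[L3]=35
step 9: P0: load  L3  ⟶  MIII  (L3)  txn=∅  M[L3]=35
step 10: P0: load  L3  ⟶  MIII  (L3)  txn=∅  M[L3]=35
step 11: P1: load  L0  ⟶  OSII  (L0)  txn=BusRd  M[L0]=10
step 12: P1: store L0 := 98  ⟶  IMII  (L0)  txn=BusUpgr+Flush  M[L0]=27
step 13: P3: store L0 := 18  ⟶  IIIM  (L0)  txn=BusRdX+Flush  M[L0]=98
step 14: P1: load  L2  ⟶  IEII  (L2)  txn=BusRd  M[L2]=30
step 15: P0: store L0 := 87  ⟶  MIII  (L0)  txn=BusRdX+Flush  M[L0]=18
step 16: P1: store L0 := 50  ⟶  IMII  (L0)  txn=BusRdX+Flush  M[L0]=87
step 17: P0: store L3 := 52  ⟶  MIII  (L3)  txn=∅  M[L3]=35
step 18: P0: load  L3  ⟶  MIII  (L3)  txn=∅  M[L3]=35
step 19: P3: load  L3  ⟶  OIIS  (L3)  txn=BusRd  M[L3]=35
step 20: P2: load  L1  ⟶  OISI  (L1)  txn=BusRd  M[L1]=90
step 21: P3: store L1 := 24  ⟶  IIIM  (L1)  txn=BusRdX+Flush  M[L1]=77
step 22: P0: store L0 := 89  ⟶  MIII  (L0)  txn=BusRdX+Flush  M[L0]=50
step 23: P2: load  L3  ⟶  OISS  (L3)  txn=BusRd  M[L3]=35
step 24: P1: store L3 := 27  ⟶  IMII  (L3)  txn=BusRdX+Flush  M[L3]=52
step 25: P3: store L2 := 73  ⟶  IIIM  (L2)  txn=BusRdX  M[L2]=30
step 26: P3: load  L3  ⟶  IOIS  (L3)  txn=BusRd  M[L3]=52
step 27: P3: load  L2  ⟶  IIIM  (L2)  txn=∅  M[L2]=30
step 28: P2: load  L3  ⟶  IOSS  (L3)  txn=BusRd  M[L3]=52
step 29: P2: load  L2  ⟶  IISO  (L2)  txn=BusRd  M[L2]=30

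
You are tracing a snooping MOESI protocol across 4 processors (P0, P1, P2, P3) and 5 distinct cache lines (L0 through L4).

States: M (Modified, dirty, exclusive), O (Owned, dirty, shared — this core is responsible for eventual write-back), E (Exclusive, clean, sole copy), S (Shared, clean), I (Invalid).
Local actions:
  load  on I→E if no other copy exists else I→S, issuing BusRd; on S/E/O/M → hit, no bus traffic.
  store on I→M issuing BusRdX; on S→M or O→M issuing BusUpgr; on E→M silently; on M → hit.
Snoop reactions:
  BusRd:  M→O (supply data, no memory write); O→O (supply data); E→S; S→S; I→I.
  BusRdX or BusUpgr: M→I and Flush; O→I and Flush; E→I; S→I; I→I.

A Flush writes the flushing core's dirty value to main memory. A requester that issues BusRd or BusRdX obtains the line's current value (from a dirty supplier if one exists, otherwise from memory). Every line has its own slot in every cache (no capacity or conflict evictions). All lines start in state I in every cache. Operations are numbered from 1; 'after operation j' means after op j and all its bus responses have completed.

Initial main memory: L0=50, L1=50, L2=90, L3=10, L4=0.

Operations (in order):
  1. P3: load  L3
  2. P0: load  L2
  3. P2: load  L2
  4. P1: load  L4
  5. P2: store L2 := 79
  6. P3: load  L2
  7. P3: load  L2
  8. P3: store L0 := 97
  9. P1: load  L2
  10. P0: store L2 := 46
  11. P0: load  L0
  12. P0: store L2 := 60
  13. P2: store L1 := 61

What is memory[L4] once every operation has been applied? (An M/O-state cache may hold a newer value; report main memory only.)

memory[L4] = 0

[1] P3: load  L3 | P0:I, P1:I, P2:I, P3:E(10) | bus: BusRd
[2] P0: load  L2 | P0:E(90), P1:I, P2:I, P3:I | bus: BusRd
[3] P2: load  L2 | P0:S(90), P1:I, P2:S(90), P3:I | bus: BusRd
[4] P1: load  L4 | P0:I, P1:E(0), P2:I, P3:I | bus: BusRd
[5] P2: store L2 := 79 | P0:I, P1:I, P2:M(79), P3:I | bus: BusUpgr
[6] P3: load  L2 | P0:I, P1:I, P2:O(79), P3:S(79) | bus: BusRd
[7] P3: load  L2 | P0:I, P1:I, P2:O(79), P3:S(79) | bus: none
[8] P3: store L0 := 97 | P0:I, P1:I, P2:I, P3:M(97) | bus: BusRdX
[9] P1: load  L2 | P0:I, P1:S(79), P2:O(79), P3:S(79) | bus: BusRd
[10] P0: store L2 := 46 | P0:M(46), P1:I, P2:I, P3:I | bus: BusRdX,Flush
[11] P0: load  L0 | P0:S(97), P1:I, P2:I, P3:O(97) | bus: BusRd
[12] P0: store L2 := 60 | P0:M(60), P1:I, P2:I, P3:I | bus: none
[13] P2: store L1 := 61 | P0:I, P1:I, P2:M(61), P3:I | bus: BusRdX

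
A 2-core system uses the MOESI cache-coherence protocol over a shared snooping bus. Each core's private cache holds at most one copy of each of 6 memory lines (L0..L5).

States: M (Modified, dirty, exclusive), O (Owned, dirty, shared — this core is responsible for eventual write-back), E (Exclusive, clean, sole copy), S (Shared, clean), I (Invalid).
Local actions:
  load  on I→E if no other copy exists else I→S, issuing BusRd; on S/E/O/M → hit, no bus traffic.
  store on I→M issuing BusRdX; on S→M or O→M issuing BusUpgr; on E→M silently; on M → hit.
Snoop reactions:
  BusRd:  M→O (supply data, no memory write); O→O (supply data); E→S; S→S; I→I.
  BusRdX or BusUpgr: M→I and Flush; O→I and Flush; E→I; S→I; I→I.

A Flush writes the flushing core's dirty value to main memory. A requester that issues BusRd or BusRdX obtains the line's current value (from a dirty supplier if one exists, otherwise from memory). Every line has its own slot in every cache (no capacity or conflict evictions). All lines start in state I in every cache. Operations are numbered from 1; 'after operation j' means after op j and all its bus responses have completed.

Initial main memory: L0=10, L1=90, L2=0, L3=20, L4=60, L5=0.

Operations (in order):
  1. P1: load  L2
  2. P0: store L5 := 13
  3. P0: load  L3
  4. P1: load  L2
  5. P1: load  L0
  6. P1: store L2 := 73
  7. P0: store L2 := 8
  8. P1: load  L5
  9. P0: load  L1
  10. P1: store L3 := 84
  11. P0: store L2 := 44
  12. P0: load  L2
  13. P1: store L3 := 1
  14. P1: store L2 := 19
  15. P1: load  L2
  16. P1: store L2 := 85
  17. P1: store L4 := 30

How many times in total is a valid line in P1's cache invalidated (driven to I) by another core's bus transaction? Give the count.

1. P1: load  L2  bus=[BusRd]  L2: P0=I P1=E  mem[L2]=0
2. P0: store L5 := 13  bus=[BusRdX]  L5: P0=M P1=I  mem[L5]=0
3. P0: load  L3  bus=[BusRd]  L3: P0=E P1=I  mem[L3]=20
4. P1: load  L2  bus=[-]  L2: P0=I P1=E  mem[L2]=0
5. P1: load  L0  bus=[BusRd]  L0: P0=I P1=E  mem[L0]=10
6. P1: store L2 := 73  bus=[-]  L2: P0=I P1=M  mem[L2]=0
7. P0: store L2 := 8  bus=[BusRdX,Flush]  L2: P0=M P1=I  mem[L2]=73
8. P1: load  L5  bus=[BusRd]  L5: P0=O P1=S  mem[L5]=0
9. P0: load  L1  bus=[BusRd]  L1: P0=E P1=I  mem[L1]=90
10. P1: store L3 := 84  bus=[BusRdX]  L3: P0=I P1=M  mem[L3]=20
11. P0: store L2 := 44  bus=[-]  L2: P0=M P1=I  mem[L2]=73
12. P0: load  L2  bus=[-]  L2: P0=M P1=I  mem[L2]=73
13. P1: store L3 := 1  bus=[-]  L3: P0=I P1=M  mem[L3]=20
14. P1: store L2 := 19  bus=[BusRdX,Flush]  L2: P0=I P1=M  mem[L2]=44
15. P1: load  L2  bus=[-]  L2: P0=I P1=M  mem[L2]=44
16. P1: store L2 := 85  bus=[-]  L2: P0=I P1=M  mem[L2]=44
17. P1: store L4 := 30  bus=[BusRdX]  L4: P0=I P1=M  mem[L4]=60

invalidations = 1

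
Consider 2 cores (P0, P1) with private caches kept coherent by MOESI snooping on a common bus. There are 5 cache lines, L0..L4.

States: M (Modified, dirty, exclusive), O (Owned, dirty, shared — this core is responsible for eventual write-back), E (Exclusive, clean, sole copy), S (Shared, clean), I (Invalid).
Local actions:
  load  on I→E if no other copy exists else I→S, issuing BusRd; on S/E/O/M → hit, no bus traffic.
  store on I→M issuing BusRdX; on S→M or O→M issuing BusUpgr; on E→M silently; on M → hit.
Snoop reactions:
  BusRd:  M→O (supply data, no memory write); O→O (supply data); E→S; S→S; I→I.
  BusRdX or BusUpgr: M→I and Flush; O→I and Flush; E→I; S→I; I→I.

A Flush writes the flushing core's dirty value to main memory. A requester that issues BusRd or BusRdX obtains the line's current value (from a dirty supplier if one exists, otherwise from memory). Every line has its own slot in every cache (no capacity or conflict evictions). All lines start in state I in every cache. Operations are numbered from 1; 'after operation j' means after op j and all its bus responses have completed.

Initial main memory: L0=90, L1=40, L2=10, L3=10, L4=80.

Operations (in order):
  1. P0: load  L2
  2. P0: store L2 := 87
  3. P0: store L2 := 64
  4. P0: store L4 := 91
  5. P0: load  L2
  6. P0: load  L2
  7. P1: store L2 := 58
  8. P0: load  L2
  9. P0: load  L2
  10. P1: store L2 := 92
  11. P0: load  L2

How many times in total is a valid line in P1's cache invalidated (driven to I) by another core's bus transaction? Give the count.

step 1: P0: load  L2  ⟶  EI  (L2)  txn=BusRd  M[L2]=10
step 2: P0: store L2 := 87  ⟶  MI  (L2)  txn=∅  M[L2]=10
step 3: P0: store L2 := 64  ⟶  MI  (L2)  txn=∅  M[L2]=10
step 4: P0: store L4 := 91  ⟶  MI  (L4)  txn=BusRdX  M[L4]=80
step 5: P0: load  L2  ⟶  MI  (L2)  txn=∅  M[L2]=10
step 6: P0: load  L2  ⟶  MI  (L2)  txn=∅  M[L2]=10
step 7: P1: store L2 := 58  ⟶  IM  (L2)  txn=BusRdX+Flush  M[L2]=64
step 8: P0: load  L2  ⟶  SO  (L2)  txn=BusRd  M[L2]=64
step 9: P0: load  L2  ⟶  SO  (L2)  txn=∅  M[L2]=64
step 10: P1: store L2 := 92  ⟶  IM  (L2)  txn=BusUpgr  M[L2]=64
step 11: P0: load  L2  ⟶  SO  (L2)  txn=BusRd  M[L2]=64

invalidations = 0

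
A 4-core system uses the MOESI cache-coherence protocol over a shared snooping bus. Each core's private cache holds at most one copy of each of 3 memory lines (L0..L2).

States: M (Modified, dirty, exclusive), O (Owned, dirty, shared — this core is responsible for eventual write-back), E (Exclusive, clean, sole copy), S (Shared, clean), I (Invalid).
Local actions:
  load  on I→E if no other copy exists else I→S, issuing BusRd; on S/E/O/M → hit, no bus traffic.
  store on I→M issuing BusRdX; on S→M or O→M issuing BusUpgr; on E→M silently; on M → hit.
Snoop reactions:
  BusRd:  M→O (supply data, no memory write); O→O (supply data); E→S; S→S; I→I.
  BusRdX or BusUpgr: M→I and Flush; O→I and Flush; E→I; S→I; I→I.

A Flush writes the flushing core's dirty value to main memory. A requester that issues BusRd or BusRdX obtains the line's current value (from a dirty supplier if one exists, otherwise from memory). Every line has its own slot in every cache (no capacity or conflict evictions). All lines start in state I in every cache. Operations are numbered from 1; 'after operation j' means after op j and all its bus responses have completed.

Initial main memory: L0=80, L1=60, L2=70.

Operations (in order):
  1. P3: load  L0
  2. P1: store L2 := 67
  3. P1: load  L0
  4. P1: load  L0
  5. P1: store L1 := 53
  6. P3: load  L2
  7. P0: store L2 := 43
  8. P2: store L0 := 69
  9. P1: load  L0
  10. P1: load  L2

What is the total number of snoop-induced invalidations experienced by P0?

invalidations = 0

step 1: P3: load  L0  ⟶  IIIE  (L0)  txn=BusRd  M[L0]=80
step 2: P1: store L2 := 67  ⟶  IMII  (L2)  txn=BusRdX  M[L2]=70
step 3: P1: load  L0  ⟶  ISIS  (L0)  txn=BusRd  M[L0]=80
step 4: P1: load  L0  ⟶  ISIS  (L0)  txn=∅  M[L0]=80
step 5: P1: store L1 := 53  ⟶  IMII  (L1)  txn=BusRdX  M[L1]=60
step 6: P3: load  L2  ⟶  IOIS  (L2)  txn=BusRd  M[L2]=70
step 7: P0: store L2 := 43  ⟶  MIII  (L2)  txn=BusRdX+Flush  M[L2]=67
step 8: P2: store L0 := 69  ⟶  IIMI  (L0)  txn=BusRdX  M[L0]=80
step 9: P1: load  L0  ⟶  ISOI  (L0)  txn=BusRd  M[L0]=80
step 10: P1: load  L2  ⟶  OSII  (L2)  txn=BusRd  M[L2]=67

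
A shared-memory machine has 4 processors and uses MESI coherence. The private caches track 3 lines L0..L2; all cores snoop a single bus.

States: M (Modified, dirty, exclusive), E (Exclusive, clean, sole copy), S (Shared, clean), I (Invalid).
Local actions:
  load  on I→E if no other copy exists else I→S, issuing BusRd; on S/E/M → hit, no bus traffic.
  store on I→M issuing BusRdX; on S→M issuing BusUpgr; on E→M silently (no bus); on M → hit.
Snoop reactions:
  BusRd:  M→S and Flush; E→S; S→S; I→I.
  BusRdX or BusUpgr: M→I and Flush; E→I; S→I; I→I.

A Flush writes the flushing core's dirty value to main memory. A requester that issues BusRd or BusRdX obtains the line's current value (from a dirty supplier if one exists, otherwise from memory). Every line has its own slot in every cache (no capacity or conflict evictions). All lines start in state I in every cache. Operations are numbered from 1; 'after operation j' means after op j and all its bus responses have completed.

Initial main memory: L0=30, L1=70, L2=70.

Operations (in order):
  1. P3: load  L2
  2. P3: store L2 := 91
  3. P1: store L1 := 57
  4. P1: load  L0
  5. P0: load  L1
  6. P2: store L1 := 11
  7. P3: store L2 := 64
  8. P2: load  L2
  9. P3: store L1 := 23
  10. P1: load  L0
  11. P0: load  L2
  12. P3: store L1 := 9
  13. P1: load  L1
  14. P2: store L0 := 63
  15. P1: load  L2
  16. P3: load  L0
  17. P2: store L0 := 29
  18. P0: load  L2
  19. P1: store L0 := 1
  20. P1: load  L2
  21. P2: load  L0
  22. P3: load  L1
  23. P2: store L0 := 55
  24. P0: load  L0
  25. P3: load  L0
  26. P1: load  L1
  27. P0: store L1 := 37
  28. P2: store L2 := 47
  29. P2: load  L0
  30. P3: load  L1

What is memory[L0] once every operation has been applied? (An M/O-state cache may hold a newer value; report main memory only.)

[1] P3: load  L2 | P0:I, P1:I, P2:I, P3:E(70) | bus: BusRd
[2] P3: store L2 := 91 | P0:I, P1:I, P2:I, P3:M(91) | bus: none
[3] P1: store L1 := 57 | P0:I, P1:M(57), P2:I, P3:I | bus: BusRdX
[4] P1: load  L0 | P0:I, P1:E(30), P2:I, P3:I | bus: BusRd
[5] P0: load  L1 | P0:S(57), P1:S(57), P2:I, P3:I | bus: BusRd,Flush
[6] P2: store L1 := 11 | P0:I, P1:I, P2:M(11), P3:I | bus: BusRdX
[7] P3: store L2 := 64 | P0:I, P1:I, P2:I, P3:M(64) | bus: none
[8] P2: load  L2 | P0:I, P1:I, P2:S(64), P3:S(64) | bus: BusRd,Flush
[9] P3: store L1 := 23 | P0:I, P1:I, P2:I, P3:M(23) | bus: BusRdX,Flush
[10] P1: load  L0 | P0:I, P1:E(30), P2:I, P3:I | bus: none
[11] P0: load  L2 | P0:S(64), P1:I, P2:S(64), P3:S(64) | bus: BusRd
[12] P3: store L1 := 9 | P0:I, P1:I, P2:I, P3:M(9) | bus: none
[13] P1: load  L1 | P0:I, P1:S(9), P2:I, P3:S(9) | bus: BusRd,Flush
[14] P2: store L0 := 63 | P0:I, P1:I, P2:M(63), P3:I | bus: BusRdX
[15] P1: load  L2 | P0:S(64), P1:S(64), P2:S(64), P3:S(64) | bus: BusRd
[16] P3: load  L0 | P0:I, P1:I, P2:S(63), P3:S(63) | bus: BusRd,Flush
[17] P2: store L0 := 29 | P0:I, P1:I, P2:M(29), P3:I | bus: BusUpgr
[18] P0: load  L2 | P0:S(64), P1:S(64), P2:S(64), P3:S(64) | bus: none
[19] P1: store L0 := 1 | P0:I, P1:M(1), P2:I, P3:I | bus: BusRdX,Flush
[20] P1: load  L2 | P0:S(64), P1:S(64), P2:S(64), P3:S(64) | bus: none
[21] P2: load  L0 | P0:I, P1:S(1), P2:S(1), P3:I | bus: BusRd,Flush
[22] P3: load  L1 | P0:I, P1:S(9), P2:I, P3:S(9) | bus: none
[23] P2: store L0 := 55 | P0:I, P1:I, P2:M(55), P3:I | bus: BusUpgr
[24] P0: load  L0 | P0:S(55), P1:I, P2:S(55), P3:I | bus: BusRd,Flush
[25] P3: load  L0 | P0:S(55), P1:I, P2:S(55), P3:S(55) | bus: BusRd
[26] P1: load  L1 | P0:I, P1:S(9), P2:I, P3:S(9) | bus: none
[27] P0: store L1 := 37 | P0:M(37), P1:I, P2:I, P3:I | bus: BusRdX
[28] P2: store L2 := 47 | P0:I, P1:I, P2:M(47), P3:I | bus: BusUpgr
[29] P2: load  L0 | P0:S(55), P1:I, P2:S(55), P3:S(55) | bus: none
[30] P3: load  L1 | P0:S(37), P1:I, P2:I, P3:S(37) | bus: BusRd,Flush

memory[L0] = 55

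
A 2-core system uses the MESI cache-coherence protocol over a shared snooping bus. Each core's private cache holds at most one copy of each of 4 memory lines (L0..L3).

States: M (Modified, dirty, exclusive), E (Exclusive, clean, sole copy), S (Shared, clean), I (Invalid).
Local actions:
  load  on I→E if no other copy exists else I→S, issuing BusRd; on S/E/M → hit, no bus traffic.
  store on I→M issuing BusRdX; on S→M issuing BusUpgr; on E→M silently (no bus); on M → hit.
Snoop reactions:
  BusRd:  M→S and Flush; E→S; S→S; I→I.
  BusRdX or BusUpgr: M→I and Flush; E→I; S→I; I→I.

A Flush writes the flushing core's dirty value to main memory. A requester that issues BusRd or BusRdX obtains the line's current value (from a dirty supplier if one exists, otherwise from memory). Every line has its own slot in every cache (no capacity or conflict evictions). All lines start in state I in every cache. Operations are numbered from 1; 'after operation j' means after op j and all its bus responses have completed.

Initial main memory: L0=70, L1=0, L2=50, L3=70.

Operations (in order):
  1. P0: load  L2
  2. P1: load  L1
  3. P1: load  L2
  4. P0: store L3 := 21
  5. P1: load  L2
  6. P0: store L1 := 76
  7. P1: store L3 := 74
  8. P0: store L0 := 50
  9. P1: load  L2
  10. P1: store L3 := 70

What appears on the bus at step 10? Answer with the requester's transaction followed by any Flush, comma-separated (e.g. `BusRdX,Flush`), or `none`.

bus = none

  op1 P0: load  L2 → E/I on L2; bus BusRd; mem=50
  op2 P1: load  L1 → I/E on L1; bus BusRd; mem=0
  op3 P1: load  L2 → S/S on L2; bus BusRd; mem=50
  op4 P0: store L3 := 21 → M/I on L3; bus BusRdX; mem=70
  op5 P1: load  L2 → S/S on L2; bus (none); mem=50
  op6 P0: store L1 := 76 → M/I on L1; bus BusRdX; mem=0
  op7 P1: store L3 := 74 → I/M on L3; bus BusRdX Flush; mem=21
  op8 P0: store L0 := 50 → M/I on L0; bus BusRdX; mem=70
  op9 P1: load  L2 → S/S on L2; bus (none); mem=50
  op10 P1: store L3 := 70 → I/M on L3; bus (none); mem=21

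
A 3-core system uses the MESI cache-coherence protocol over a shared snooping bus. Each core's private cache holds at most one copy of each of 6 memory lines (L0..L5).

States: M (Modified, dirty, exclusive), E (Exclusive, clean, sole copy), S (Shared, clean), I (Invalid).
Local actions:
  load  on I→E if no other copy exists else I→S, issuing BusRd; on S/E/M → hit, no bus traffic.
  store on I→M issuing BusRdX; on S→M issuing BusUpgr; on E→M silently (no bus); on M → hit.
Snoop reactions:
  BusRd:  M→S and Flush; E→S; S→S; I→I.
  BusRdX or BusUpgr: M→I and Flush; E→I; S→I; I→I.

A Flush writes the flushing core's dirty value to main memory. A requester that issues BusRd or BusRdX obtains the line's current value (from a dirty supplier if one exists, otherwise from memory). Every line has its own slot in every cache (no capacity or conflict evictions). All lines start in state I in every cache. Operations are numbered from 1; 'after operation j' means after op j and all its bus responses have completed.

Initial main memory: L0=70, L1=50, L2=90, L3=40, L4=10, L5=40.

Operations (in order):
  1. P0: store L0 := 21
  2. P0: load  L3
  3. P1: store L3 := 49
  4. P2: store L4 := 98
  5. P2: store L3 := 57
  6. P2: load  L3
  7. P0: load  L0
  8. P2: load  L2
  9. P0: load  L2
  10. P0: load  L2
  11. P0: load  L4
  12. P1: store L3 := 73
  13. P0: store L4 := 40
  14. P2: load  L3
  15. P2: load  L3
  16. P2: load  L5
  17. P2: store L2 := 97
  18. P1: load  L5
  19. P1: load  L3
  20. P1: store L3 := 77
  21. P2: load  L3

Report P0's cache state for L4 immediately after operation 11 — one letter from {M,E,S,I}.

  op1 P0: store L0 := 21 → M/I/I on L0; bus BusRdX; mem=70
  op2 P0: load  L3 → E/I/I on L3; bus BusRd; mem=40
  op3 P1: store L3 := 49 → I/M/I on L3; bus BusRdX; mem=40
  op4 P2: store L4 := 98 → I/I/M on L4; bus BusRdX; mem=10
  op5 P2: store L3 := 57 → I/I/M on L3; bus BusRdX Flush; mem=49
  op6 P2: load  L3 → I/I/M on L3; bus (none); mem=49
  op7 P0: load  L0 → M/I/I on L0; bus (none); mem=70
  op8 P2: load  L2 → I/I/E on L2; bus BusRd; mem=90
  op9 P0: load  L2 → S/I/S on L2; bus BusRd; mem=90
  op10 P0: load  L2 → S/I/S on L2; bus (none); mem=90
  op11 P0: load  L4 → S/I/S on L4; bus BusRd Flush; mem=98
  op12 P1: store L3 := 73 → I/M/I on L3; bus BusRdX Flush; mem=57
  op13 P0: store L4 := 40 → M/I/I on L4; bus BusUpgr; mem=98
  op14 P2: load  L3 → I/S/S on L3; bus BusRd Flush; mem=73
  op15 P2: load  L3 → I/S/S on L3; bus (none); mem=73
  op16 P2: load  L5 → I/I/E on L5; bus BusRd; mem=40
  op17 P2: store L2 := 97 → I/I/M on L2; bus BusUpgr; mem=90
  op18 P1: load  L5 → I/S/S on L5; bus BusRd; mem=40
  op19 P1: load  L3 → I/S/S on L3; bus (none); mem=73
  op20 P1: store L3 := 77 → I/M/I on L3; bus BusUpgr; mem=73
  op21 P2: load  L3 → I/S/S on L3; bus BusRd Flush; mem=77

state = S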